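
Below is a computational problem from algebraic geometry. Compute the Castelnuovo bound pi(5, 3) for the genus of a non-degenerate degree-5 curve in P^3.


Castelnuovo's bound: write d - 1 = m(r-1) + epsilon with 0 <= epsilon < r-1.
d - 1 = 5 - 1 = 4
r - 1 = 3 - 1 = 2
4 = 2*2 + 0, so m = 2, epsilon = 0
pi(d, r) = m(m-1)(r-1)/2 + m*epsilon
= 2*1*2/2 + 2*0
= 4/2 + 0
= 2 + 0 = 2

2


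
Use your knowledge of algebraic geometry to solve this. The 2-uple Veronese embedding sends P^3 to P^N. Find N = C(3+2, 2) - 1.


The Veronese embedding v_d: P^n -> P^N maps each point to all
degree-d monomials in n+1 homogeneous coordinates.
N = C(n+d, d) - 1
N = C(3+2, 2) - 1
N = C(5, 2) - 1
C(5, 2) = 10
N = 10 - 1 = 9

9


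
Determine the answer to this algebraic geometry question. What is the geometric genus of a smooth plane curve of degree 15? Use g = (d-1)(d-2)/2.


Using the genus formula for smooth plane curves:
g = (d-1)(d-2)/2
g = (15-1)(15-2)/2
g = 14*13/2
g = 182/2 = 91

91


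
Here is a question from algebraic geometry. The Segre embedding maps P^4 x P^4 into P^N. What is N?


The Segre embedding maps P^m x P^n into P^N via
all products of coordinates from each factor.
N = (m+1)(n+1) - 1
N = (4+1)(4+1) - 1
N = 5*5 - 1
N = 25 - 1 = 24

24


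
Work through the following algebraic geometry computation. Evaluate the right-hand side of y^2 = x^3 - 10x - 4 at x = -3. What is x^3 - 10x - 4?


Compute x^3 - 10x - 4 at x = -3:
x^3 = (-3)^3 = -27
(-10)*x = (-10)*(-3) = 30
Sum: -27 + 30 - 4 = -1

-1


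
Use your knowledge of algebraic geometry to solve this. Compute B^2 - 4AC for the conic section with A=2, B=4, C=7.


The discriminant of a conic Ax^2 + Bxy + Cy^2 + ... = 0 is B^2 - 4AC.
B^2 = 4^2 = 16
4AC = 4*2*7 = 56
Discriminant = 16 - 56 = -40

-40


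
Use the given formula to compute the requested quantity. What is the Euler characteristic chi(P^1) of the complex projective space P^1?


The complex projective space P^1 has one cell in each even real dimension 0, 2, ..., 2.
The cohomology groups are H^{2k}(P^1) = Z for k = 0,...,1, and 0 otherwise.
Euler characteristic = sum of Betti numbers = 1 per even-dimensional cohomology group.
chi(P^1) = 1 + 1 = 2

2


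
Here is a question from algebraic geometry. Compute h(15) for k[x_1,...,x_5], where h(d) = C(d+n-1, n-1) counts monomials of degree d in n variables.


The Hilbert function for the polynomial ring in 5 variables is:
h(d) = C(d+n-1, n-1)
h(15) = C(15+5-1, 5-1) = C(19, 4)
= 19! / (4! * 15!)
= 3876

3876


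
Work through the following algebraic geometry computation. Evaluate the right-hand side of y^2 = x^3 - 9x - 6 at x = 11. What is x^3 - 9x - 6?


Compute x^3 - 9x - 6 at x = 11:
x^3 = 11^3 = 1331
(-9)*x = (-9)*11 = -99
Sum: 1331 - 99 - 6 = 1226

1226


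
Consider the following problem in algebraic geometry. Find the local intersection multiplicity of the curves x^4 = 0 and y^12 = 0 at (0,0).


The intersection multiplicity of V(x^a) and V(y^b) at the origin is:
I(O; V(x^4), V(y^12)) = dim_k(k[x,y]/(x^4, y^12))
A basis for k[x,y]/(x^4, y^12) is the set of monomials x^i * y^j
where 0 <= i < 4 and 0 <= j < 12.
The number of such monomials is 4 * 12 = 48

48


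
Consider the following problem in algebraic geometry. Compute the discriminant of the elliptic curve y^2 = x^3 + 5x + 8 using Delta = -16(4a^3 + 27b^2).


Compute each component:
4a^3 = 4*5^3 = 4*125 = 500
27b^2 = 27*8^2 = 27*64 = 1728
4a^3 + 27b^2 = 500 + 1728 = 2228
Delta = -16*2228 = -35648

-35648


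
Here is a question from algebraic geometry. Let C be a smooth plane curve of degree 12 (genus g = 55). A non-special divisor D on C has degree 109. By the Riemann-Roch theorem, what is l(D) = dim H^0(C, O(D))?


First, compute the genus of a smooth plane curve of degree 12:
g = (d-1)(d-2)/2 = (12-1)(12-2)/2 = 55
For a non-special divisor D (i.e., h^1(D) = 0), Riemann-Roch gives:
l(D) = deg(D) - g + 1
Since deg(D) = 109 >= 2g - 1 = 109, D is non-special.
l(D) = 109 - 55 + 1 = 55

55


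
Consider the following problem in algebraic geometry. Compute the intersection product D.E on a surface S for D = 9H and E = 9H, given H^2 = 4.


Using bilinearity of the intersection pairing on a surface S:
(aH).(bH) = ab * (H.H)
We have H^2 = 4.
D.E = (9H).(9H) = 9*9*4
= 81*4
= 324

324


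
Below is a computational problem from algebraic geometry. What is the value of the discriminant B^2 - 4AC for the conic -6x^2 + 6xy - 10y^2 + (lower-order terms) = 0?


The discriminant of a conic Ax^2 + Bxy + Cy^2 + ... = 0 is B^2 - 4AC.
B^2 = 6^2 = 36
4AC = 4*(-6)*(-10) = 240
Discriminant = 36 - 240 = -204

-204


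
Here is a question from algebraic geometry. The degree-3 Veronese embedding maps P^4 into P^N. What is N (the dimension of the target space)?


The Veronese embedding v_d: P^n -> P^N maps each point to all
degree-d monomials in n+1 homogeneous coordinates.
N = C(n+d, d) - 1
N = C(4+3, 3) - 1
N = C(7, 3) - 1
C(7, 3) = 35
N = 35 - 1 = 34

34


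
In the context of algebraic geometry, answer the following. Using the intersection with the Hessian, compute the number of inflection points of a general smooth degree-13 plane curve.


For a general smooth plane curve C of degree d, the inflection points are
the intersection of C with its Hessian curve, which has degree 3(d-2).
By Bezout, the total intersection number is d * 3(d-2) = 13 * 33 = 429.
For a general curve every flex is ordinary, so each contributes
multiplicity 1 to C·Hess(C), and the number of distinct inflection
points is 3d(d-2).
Inflection points = 3*13*(13-2) = 3*13*11 = 429

429


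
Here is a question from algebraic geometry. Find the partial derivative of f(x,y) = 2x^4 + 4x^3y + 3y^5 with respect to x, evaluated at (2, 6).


df/dx = 4*2*x^3 + 3*4*x^2*y
At (2,6): 4*2*2^3 + 3*4*2^2*6
= 64 + 288
= 352

352


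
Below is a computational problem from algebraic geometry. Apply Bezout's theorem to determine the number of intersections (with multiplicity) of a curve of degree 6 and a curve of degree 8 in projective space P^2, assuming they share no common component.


Bezout's theorem states the intersection count equals the product of degrees.
Intersection count = 6 * 8 = 48

48


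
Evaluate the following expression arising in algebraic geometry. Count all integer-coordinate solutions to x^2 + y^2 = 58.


Systematically check integer values of x where x^2 <= 58.
For each valid x, check if 58 - x^2 is a perfect square.
x=3: 58 - 9 = 49, sqrt = 7 (valid)
x=7: 58 - 49 = 9, sqrt = 3 (valid)
Total integer solutions found: 8

8


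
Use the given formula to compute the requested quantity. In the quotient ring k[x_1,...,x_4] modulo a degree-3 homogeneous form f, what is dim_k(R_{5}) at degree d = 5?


For R = k[x_1,...,x_n]/(f) with f homogeneous of degree e:
The Hilbert series is (1 - t^e)/(1 - t)^n.
So h(d) = C(d+n-1, n-1) - C(d-e+n-1, n-1) for d >= e.
With n=4, e=3, d=5:
C(5+4-1, 4-1) = C(8, 3) = 56
C(5-3+4-1, 4-1) = C(5, 3) = 10
h(5) = 56 - 10 = 46

46


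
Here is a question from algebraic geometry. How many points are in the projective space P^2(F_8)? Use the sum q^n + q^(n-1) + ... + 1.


P^2(F_8) has (q^(n+1) - 1)/(q - 1) points.
= 8^2 + 8^1 + 8^0
= 64 + 8 + 1
= 73

73


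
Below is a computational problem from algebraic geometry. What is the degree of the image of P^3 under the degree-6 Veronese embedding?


The Veronese variety v_6(P^3) has degree d^r.
d^r = 6^3 = 216

216


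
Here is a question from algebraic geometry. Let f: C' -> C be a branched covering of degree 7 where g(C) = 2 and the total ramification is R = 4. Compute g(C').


Riemann-Hurwitz formula: 2g' - 2 = d(2g - 2) + R
Given: d = 7, g = 2, R = 4
2g' - 2 = 7*(2*2 - 2) + 4
2g' - 2 = 7*2 + 4
2g' - 2 = 14 + 4 = 18
2g' = 20
g' = 10

10


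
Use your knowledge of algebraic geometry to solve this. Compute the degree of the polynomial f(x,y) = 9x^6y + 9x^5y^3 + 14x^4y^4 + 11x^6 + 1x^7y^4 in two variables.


Examine each term for its total degree (sum of exponents).
  Term '9x^6y' has total degree 6+1 = 7.
  Term '9x^5y^3' has total degree 5+3 = 8.
  Term '14x^4y^4' has total degree 4+4 = 8.
  Term '11x^6' has total degree 6+0 = 6.
  Term '1x^7y^4' has total degree 7+4 = 11.
The maximum total degree among all terms is 11.

11


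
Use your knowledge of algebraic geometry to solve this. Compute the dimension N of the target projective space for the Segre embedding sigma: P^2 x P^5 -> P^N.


The Segre embedding maps P^m x P^n into P^N via
all products of coordinates from each factor.
N = (m+1)(n+1) - 1
N = (2+1)(5+1) - 1
N = 3*6 - 1
N = 18 - 1 = 17

17


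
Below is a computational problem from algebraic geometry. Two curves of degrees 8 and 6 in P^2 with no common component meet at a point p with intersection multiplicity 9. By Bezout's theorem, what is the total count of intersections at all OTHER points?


By Bezout's theorem, the total intersection number is d1 * d2.
Total = 8 * 6 = 48
Intersection multiplicity at p = 9
Remaining intersections = 48 - 9 = 39

39


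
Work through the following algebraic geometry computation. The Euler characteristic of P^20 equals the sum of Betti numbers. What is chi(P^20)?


The complex projective space P^20 has one cell in each even real dimension 0, 2, ..., 40.
The cohomology groups are H^{2k}(P^20) = Z for k = 0,...,20, and 0 otherwise.
Euler characteristic = sum of Betti numbers = 1 per even-dimensional cohomology group.
chi(P^20) = 20 + 1 = 21

21


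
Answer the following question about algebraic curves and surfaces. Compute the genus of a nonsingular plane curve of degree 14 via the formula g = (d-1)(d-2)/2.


Using the genus formula for smooth plane curves:
g = (d-1)(d-2)/2
g = (14-1)(14-2)/2
g = 13*12/2
g = 156/2 = 78

78


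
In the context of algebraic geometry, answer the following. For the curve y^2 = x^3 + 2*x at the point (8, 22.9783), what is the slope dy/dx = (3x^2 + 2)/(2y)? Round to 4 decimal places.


Using implicit differentiation of y^2 = x^3 + 2*x:
2y * dy/dx = 3x^2 + 2
dy/dx = (3x^2 + 2)/(2y)
Numerator: 3*8^2 + 2 = 194
Denominator: 2*22.9783 = 45.9566
dy/dx = 194/45.9566 = 4.2214

4.2214


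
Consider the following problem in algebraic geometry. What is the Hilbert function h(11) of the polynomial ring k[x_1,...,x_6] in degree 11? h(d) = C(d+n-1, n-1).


The Hilbert function for the polynomial ring in 6 variables is:
h(d) = C(d+n-1, n-1)
h(11) = C(11+6-1, 6-1) = C(16, 5)
= 16! / (5! * 11!)
= 4368

4368


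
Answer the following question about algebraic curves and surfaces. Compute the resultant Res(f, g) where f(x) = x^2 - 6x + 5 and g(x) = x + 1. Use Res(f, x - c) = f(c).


For Res(f, x - c), we evaluate f at x = c.
f(-1) = (-1)^2 - 6*(-1) + 5
= 1 + 6 + 5
= 7 + 5 = 12
Res(f, g) = 12

12


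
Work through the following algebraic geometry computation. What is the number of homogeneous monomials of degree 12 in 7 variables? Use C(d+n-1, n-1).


The number of degree-12 monomials in 7 variables is C(d+n-1, n-1).
= C(12+7-1, 7-1) = C(18, 6)
= 18564

18564


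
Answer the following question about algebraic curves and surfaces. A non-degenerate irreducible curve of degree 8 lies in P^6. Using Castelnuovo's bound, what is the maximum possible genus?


Castelnuovo's bound: write d - 1 = m(r-1) + epsilon with 0 <= epsilon < r-1.
d - 1 = 8 - 1 = 7
r - 1 = 6 - 1 = 5
7 = 1*5 + 2, so m = 1, epsilon = 2
pi(d, r) = m(m-1)(r-1)/2 + m*epsilon
= 1*0*5/2 + 1*2
= 0/2 + 2
= 0 + 2 = 2

2


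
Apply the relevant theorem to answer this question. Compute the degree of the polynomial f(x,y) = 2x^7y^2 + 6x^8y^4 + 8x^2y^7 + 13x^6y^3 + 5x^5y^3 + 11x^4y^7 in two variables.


Examine each term for its total degree (sum of exponents).
  Term '2x^7y^2' has total degree 7+2 = 9.
  Term '6x^8y^4' has total degree 8+4 = 12.
  Term '8x^2y^7' has total degree 2+7 = 9.
  Term '13x^6y^3' has total degree 6+3 = 9.
  Term '5x^5y^3' has total degree 5+3 = 8.
  Term '11x^4y^7' has total degree 4+7 = 11.
The maximum total degree among all terms is 12.

12


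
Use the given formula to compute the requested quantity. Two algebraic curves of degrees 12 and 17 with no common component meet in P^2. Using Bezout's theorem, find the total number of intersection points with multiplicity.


Bezout's theorem states the intersection count equals the product of degrees.
Intersection count = 12 * 17 = 204

204


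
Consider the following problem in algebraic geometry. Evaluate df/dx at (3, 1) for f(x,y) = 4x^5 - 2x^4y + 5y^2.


df/dx = 5*4*x^4 + 4*(-2)*x^3*y
At (3,1): 5*4*3^4 + 4*(-2)*3^3*1
= 1620 - 216
= 1404

1404


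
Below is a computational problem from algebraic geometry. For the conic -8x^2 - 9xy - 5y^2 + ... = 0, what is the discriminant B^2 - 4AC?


The discriminant of a conic Ax^2 + Bxy + Cy^2 + ... = 0 is B^2 - 4AC.
B^2 = (-9)^2 = 81
4AC = 4*(-8)*(-5) = 160
Discriminant = 81 - 160 = -79

-79


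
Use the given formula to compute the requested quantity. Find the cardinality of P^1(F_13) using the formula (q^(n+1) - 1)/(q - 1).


P^1(F_13) has (q^(n+1) - 1)/(q - 1) points.
= 13^1 + 13^0
= 13 + 1
= 14

14


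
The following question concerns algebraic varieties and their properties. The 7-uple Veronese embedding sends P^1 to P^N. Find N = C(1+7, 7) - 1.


The Veronese embedding v_d: P^n -> P^N maps each point to all
degree-d monomials in n+1 homogeneous coordinates.
N = C(n+d, d) - 1
N = C(1+7, 7) - 1
N = C(8, 7) - 1
C(8, 7) = 8
N = 8 - 1 = 7

7


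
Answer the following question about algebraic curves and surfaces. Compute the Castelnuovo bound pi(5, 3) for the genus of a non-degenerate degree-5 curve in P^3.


Castelnuovo's bound: write d - 1 = m(r-1) + epsilon with 0 <= epsilon < r-1.
d - 1 = 5 - 1 = 4
r - 1 = 3 - 1 = 2
4 = 2*2 + 0, so m = 2, epsilon = 0
pi(d, r) = m(m-1)(r-1)/2 + m*epsilon
= 2*1*2/2 + 2*0
= 4/2 + 0
= 2 + 0 = 2

2


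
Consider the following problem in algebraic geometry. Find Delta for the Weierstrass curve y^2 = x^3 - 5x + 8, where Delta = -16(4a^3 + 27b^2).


Compute each component:
4a^3 = 4*(-5)^3 = 4*(-125) = -500
27b^2 = 27*8^2 = 27*64 = 1728
4a^3 + 27b^2 = -500 + 1728 = 1228
Delta = -16*1228 = -19648

-19648


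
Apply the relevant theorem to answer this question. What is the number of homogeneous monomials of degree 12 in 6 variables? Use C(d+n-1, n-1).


The number of degree-12 monomials in 6 variables is C(d+n-1, n-1).
= C(12+6-1, 6-1) = C(17, 5)
= 6188

6188


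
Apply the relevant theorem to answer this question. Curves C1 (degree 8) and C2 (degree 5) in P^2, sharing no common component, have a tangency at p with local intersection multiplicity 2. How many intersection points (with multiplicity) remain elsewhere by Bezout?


By Bezout's theorem, the total intersection number is d1 * d2.
Total = 8 * 5 = 40
Intersection multiplicity at p = 2
Remaining intersections = 40 - 2 = 38

38


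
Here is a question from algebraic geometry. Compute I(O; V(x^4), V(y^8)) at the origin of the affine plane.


The intersection multiplicity of V(x^a) and V(y^b) at the origin is:
I(O; V(x^4), V(y^8)) = dim_k(k[x,y]/(x^4, y^8))
A basis for k[x,y]/(x^4, y^8) is the set of monomials x^i * y^j
where 0 <= i < 4 and 0 <= j < 8.
The number of such monomials is 4 * 8 = 32

32


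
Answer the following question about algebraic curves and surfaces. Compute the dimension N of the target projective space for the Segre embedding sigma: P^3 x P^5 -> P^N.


The Segre embedding maps P^m x P^n into P^N via
all products of coordinates from each factor.
N = (m+1)(n+1) - 1
N = (3+1)(5+1) - 1
N = 4*6 - 1
N = 24 - 1 = 23

23


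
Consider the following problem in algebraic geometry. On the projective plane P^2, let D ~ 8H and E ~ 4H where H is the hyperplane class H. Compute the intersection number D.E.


Using bilinearity of the intersection pairing on the projective plane P^2:
(aH).(bH) = ab * (H.H)
We have H^2 = 1 (Bezout).
D.E = (8H).(4H) = 8*4*1
= 32*1
= 32

32


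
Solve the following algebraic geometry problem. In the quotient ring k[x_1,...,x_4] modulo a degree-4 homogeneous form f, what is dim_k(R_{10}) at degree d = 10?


For R = k[x_1,...,x_n]/(f) with f homogeneous of degree e:
The Hilbert series is (1 - t^e)/(1 - t)^n.
So h(d) = C(d+n-1, n-1) - C(d-e+n-1, n-1) for d >= e.
With n=4, e=4, d=10:
C(10+4-1, 4-1) = C(13, 3) = 286
C(10-4+4-1, 4-1) = C(9, 3) = 84
h(10) = 286 - 84 = 202

202


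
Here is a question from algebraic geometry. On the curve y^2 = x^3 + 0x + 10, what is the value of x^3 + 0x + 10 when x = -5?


Compute x^3 + 0x + 10 at x = -5:
x^3 = (-5)^3 = -125
0*x = 0*(-5) = 0
Sum: -125 + 0 + 10 = -115

-115


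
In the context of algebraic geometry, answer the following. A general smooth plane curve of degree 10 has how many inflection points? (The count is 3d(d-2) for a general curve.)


For a general smooth plane curve C of degree d, the inflection points are
the intersection of C with its Hessian curve, which has degree 3(d-2).
By Bezout, the total intersection number is d * 3(d-2) = 10 * 24 = 240.
For a general curve every flex is ordinary, so each contributes
multiplicity 1 to C·Hess(C), and the number of distinct inflection
points is 3d(d-2).
Inflection points = 3*10*(10-2) = 3*10*8 = 240

240


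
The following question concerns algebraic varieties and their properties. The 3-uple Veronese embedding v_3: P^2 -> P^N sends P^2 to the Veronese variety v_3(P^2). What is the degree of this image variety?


The Veronese variety v_3(P^2) has degree d^r.
d^r = 3^2 = 9

9


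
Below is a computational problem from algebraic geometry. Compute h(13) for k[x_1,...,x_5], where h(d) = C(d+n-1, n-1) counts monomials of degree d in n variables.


The Hilbert function for the polynomial ring in 5 variables is:
h(d) = C(d+n-1, n-1)
h(13) = C(13+5-1, 5-1) = C(17, 4)
= 17! / (4! * 13!)
= 2380

2380


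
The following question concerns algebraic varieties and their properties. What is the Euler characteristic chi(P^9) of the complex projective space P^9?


The complex projective space P^9 has one cell in each even real dimension 0, 2, ..., 18.
The cohomology groups are H^{2k}(P^9) = Z for k = 0,...,9, and 0 otherwise.
Euler characteristic = sum of Betti numbers = 1 per even-dimensional cohomology group.
chi(P^9) = 9 + 1 = 10

10


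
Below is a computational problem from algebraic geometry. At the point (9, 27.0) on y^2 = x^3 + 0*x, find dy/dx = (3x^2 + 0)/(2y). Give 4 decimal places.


Using implicit differentiation of y^2 = x^3 + 0*x:
2y * dy/dx = 3x^2 + 0
dy/dx = (3x^2 + 0)/(2y)
Numerator: 3*9^2 + 0 = 243
Denominator: 2*27.0 = 54.0
dy/dx = 243/54.0 = 4.5000

4.5000


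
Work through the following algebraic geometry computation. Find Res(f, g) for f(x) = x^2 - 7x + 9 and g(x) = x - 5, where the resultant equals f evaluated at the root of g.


For Res(f, x - c), we evaluate f at x = c.
f(5) = 5^2 - 7*5 + 9
= 25 - 35 + 9
= -10 + 9 = -1
Res(f, g) = -1

-1


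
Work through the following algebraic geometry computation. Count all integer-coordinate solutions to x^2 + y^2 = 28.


Systematically check integer values of x where x^2 <= 28.
For each valid x, check if 28 - x^2 is a perfect square.
Total integer solutions found: 0

0


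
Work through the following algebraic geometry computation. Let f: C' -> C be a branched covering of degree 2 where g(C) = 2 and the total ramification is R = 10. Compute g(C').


Riemann-Hurwitz formula: 2g' - 2 = d(2g - 2) + R
Given: d = 2, g = 2, R = 10
2g' - 2 = 2*(2*2 - 2) + 10
2g' - 2 = 2*2 + 10
2g' - 2 = 4 + 10 = 14
2g' = 16
g' = 8

8


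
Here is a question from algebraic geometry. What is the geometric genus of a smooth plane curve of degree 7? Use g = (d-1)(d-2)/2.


Using the genus formula for smooth plane curves:
g = (d-1)(d-2)/2
g = (7-1)(7-2)/2
g = 6*5/2
g = 30/2 = 15

15


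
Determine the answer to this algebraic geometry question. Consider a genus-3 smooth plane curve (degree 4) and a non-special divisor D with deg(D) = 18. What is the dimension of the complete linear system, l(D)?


First, compute the genus of a smooth plane curve of degree 4:
g = (d-1)(d-2)/2 = (4-1)(4-2)/2 = 3
For a non-special divisor D (i.e., h^1(D) = 0), Riemann-Roch gives:
l(D) = deg(D) - g + 1
Since deg(D) = 18 >= 2g - 1 = 5, D is non-special.
l(D) = 18 - 3 + 1 = 16

16


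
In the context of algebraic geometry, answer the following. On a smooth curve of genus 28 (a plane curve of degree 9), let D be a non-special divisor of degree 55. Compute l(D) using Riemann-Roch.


First, compute the genus of a smooth plane curve of degree 9:
g = (d-1)(d-2)/2 = (9-1)(9-2)/2 = 28
For a non-special divisor D (i.e., h^1(D) = 0), Riemann-Roch gives:
l(D) = deg(D) - g + 1
Since deg(D) = 55 >= 2g - 1 = 55, D is non-special.
l(D) = 55 - 28 + 1 = 28

28


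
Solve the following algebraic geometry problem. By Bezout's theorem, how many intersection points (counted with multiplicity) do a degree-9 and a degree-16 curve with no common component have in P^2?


Bezout's theorem states the intersection count equals the product of degrees.
Intersection count = 9 * 16 = 144

144


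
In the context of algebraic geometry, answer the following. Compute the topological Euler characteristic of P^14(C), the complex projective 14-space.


The complex projective space P^14 has one cell in each even real dimension 0, 2, ..., 28.
The cohomology groups are H^{2k}(P^14) = Z for k = 0,...,14, and 0 otherwise.
Euler characteristic = sum of Betti numbers = 1 per even-dimensional cohomology group.
chi(P^14) = 14 + 1 = 15

15


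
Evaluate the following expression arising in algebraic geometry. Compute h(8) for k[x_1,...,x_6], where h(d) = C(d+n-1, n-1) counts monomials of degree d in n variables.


The Hilbert function for the polynomial ring in 6 variables is:
h(d) = C(d+n-1, n-1)
h(8) = C(8+6-1, 6-1) = C(13, 5)
= 13! / (5! * 8!)
= 1287

1287


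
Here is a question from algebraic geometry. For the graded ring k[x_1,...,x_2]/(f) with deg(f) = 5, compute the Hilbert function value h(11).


For R = k[x_1,...,x_n]/(f) with f homogeneous of degree e:
The Hilbert series is (1 - t^e)/(1 - t)^n.
So h(d) = C(d+n-1, n-1) - C(d-e+n-1, n-1) for d >= e.
With n=2, e=5, d=11:
C(11+2-1, 2-1) = C(12, 1) = 12
C(11-5+2-1, 2-1) = C(7, 1) = 7
h(11) = 12 - 7 = 5

5


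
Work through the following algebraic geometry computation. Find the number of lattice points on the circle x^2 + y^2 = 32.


Systematically check integer values of x where x^2 <= 32.
For each valid x, check if 32 - x^2 is a perfect square.
x=4: 32 - 16 = 16, sqrt = 4 (valid)
Total integer solutions found: 4

4


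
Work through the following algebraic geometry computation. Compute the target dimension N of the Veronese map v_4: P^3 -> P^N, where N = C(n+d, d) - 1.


The Veronese embedding v_d: P^n -> P^N maps each point to all
degree-d monomials in n+1 homogeneous coordinates.
N = C(n+d, d) - 1
N = C(3+4, 4) - 1
N = C(7, 4) - 1
C(7, 4) = 35
N = 35 - 1 = 34

34


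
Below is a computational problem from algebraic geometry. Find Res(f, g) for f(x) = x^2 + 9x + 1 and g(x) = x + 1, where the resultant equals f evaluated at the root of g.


For Res(f, x - c), we evaluate f at x = c.
f(-1) = (-1)^2 + 9*(-1) + 1
= 1 - 9 + 1
= -8 + 1 = -7
Res(f, g) = -7

-7


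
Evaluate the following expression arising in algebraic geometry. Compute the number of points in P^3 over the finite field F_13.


P^3(F_13) has (q^(n+1) - 1)/(q - 1) points.
= 13^3 + 13^2 + 13^1 + 13^0
= 2197 + 169 + 13 + 1
= 2380

2380


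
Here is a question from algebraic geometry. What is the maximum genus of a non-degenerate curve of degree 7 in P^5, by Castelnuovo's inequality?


Castelnuovo's bound: write d - 1 = m(r-1) + epsilon with 0 <= epsilon < r-1.
d - 1 = 7 - 1 = 6
r - 1 = 5 - 1 = 4
6 = 1*4 + 2, so m = 1, epsilon = 2
pi(d, r) = m(m-1)(r-1)/2 + m*epsilon
= 1*0*4/2 + 1*2
= 0/2 + 2
= 0 + 2 = 2

2


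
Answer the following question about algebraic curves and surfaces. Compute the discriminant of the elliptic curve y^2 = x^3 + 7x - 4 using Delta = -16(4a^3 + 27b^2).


Compute each component:
4a^3 = 4*7^3 = 4*343 = 1372
27b^2 = 27*(-4)^2 = 27*16 = 432
4a^3 + 27b^2 = 1372 + 432 = 1804
Delta = -16*1804 = -28864

-28864


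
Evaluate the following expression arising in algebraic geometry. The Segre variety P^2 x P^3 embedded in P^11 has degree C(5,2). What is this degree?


The degree of the Segre variety P^2 x P^3 is C(m+n, m).
= C(5, 2)
= 10

10


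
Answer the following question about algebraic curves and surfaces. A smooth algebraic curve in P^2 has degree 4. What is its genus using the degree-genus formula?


Using the genus formula for smooth plane curves:
g = (d-1)(d-2)/2
g = (4-1)(4-2)/2
g = 3*2/2
g = 6/2 = 3

3


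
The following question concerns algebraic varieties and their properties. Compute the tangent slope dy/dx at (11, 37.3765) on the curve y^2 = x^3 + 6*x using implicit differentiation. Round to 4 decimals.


Using implicit differentiation of y^2 = x^3 + 6*x:
2y * dy/dx = 3x^2 + 6
dy/dx = (3x^2 + 6)/(2y)
Numerator: 3*11^2 + 6 = 369
Denominator: 2*37.3765 = 74.753
dy/dx = 369/74.753 = 4.9363

4.9363


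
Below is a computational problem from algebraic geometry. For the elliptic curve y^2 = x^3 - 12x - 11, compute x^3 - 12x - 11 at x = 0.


Compute x^3 - 12x - 11 at x = 0:
x^3 = 0^3 = 0
(-12)*x = (-12)*0 = 0
Sum: 0 + 0 - 11 = -11

-11


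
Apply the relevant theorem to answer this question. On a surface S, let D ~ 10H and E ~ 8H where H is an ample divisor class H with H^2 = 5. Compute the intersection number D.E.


Using bilinearity of the intersection pairing on a surface S:
(aH).(bH) = ab * (H.H)
We have H^2 = 5.
D.E = (10H).(8H) = 10*8*5
= 80*5
= 400

400


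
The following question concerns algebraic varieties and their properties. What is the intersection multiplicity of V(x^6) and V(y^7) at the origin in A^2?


The intersection multiplicity of V(x^a) and V(y^b) at the origin is:
I(O; V(x^6), V(y^7)) = dim_k(k[x,y]/(x^6, y^7))
A basis for k[x,y]/(x^6, y^7) is the set of monomials x^i * y^j
where 0 <= i < 6 and 0 <= j < 7.
The number of such monomials is 6 * 7 = 42

42


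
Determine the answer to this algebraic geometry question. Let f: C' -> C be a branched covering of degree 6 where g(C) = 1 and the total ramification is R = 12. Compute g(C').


Riemann-Hurwitz formula: 2g' - 2 = d(2g - 2) + R
Given: d = 6, g = 1, R = 12
2g' - 2 = 6*(2*1 - 2) + 12
2g' - 2 = 6*0 + 12
2g' - 2 = 0 + 12 = 12
2g' = 14
g' = 7

7


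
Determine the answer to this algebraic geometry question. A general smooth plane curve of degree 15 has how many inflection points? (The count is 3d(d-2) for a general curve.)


For a general smooth plane curve C of degree d, the inflection points are
the intersection of C with its Hessian curve, which has degree 3(d-2).
By Bezout, the total intersection number is d * 3(d-2) = 15 * 39 = 585.
For a general curve every flex is ordinary, so each contributes
multiplicity 1 to C·Hess(C), and the number of distinct inflection
points is 3d(d-2).
Inflection points = 3*15*(15-2) = 3*15*13 = 585

585


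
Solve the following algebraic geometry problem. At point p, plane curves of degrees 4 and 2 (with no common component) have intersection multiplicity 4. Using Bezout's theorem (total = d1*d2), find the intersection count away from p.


By Bezout's theorem, the total intersection number is d1 * d2.
Total = 4 * 2 = 8
Intersection multiplicity at p = 4
Remaining intersections = 8 - 4 = 4

4


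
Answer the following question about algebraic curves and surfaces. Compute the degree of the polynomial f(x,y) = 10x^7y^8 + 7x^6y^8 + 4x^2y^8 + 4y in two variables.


Examine each term for its total degree (sum of exponents).
  Term '10x^7y^8' has total degree 7+8 = 15.
  Term '7x^6y^8' has total degree 6+8 = 14.
  Term '4x^2y^8' has total degree 2+8 = 10.
  Term '4y' has total degree 0+1 = 1.
The maximum total degree among all terms is 15.

15


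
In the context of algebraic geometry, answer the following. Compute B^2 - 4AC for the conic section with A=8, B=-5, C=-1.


The discriminant of a conic Ax^2 + Bxy + Cy^2 + ... = 0 is B^2 - 4AC.
B^2 = (-5)^2 = 25
4AC = 4*8*(-1) = -32
Discriminant = 25 + 32 = 57

57


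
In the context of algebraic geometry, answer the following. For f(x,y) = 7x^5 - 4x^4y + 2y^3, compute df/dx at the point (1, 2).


df/dx = 5*7*x^4 + 4*(-4)*x^3*y
At (1,2): 5*7*1^4 + 4*(-4)*1^3*2
= 35 - 32
= 3

3


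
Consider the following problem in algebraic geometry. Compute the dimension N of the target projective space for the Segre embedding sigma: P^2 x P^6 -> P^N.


The Segre embedding maps P^m x P^n into P^N via
all products of coordinates from each factor.
N = (m+1)(n+1) - 1
N = (2+1)(6+1) - 1
N = 3*7 - 1
N = 21 - 1 = 20

20


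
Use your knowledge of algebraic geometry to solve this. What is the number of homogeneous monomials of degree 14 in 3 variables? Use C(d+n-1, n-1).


The number of degree-14 monomials in 3 variables is C(d+n-1, n-1).
= C(14+3-1, 3-1) = C(16, 2)
= 120

120


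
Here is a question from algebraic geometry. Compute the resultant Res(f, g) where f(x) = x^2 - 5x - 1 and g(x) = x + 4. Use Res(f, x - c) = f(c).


For Res(f, x - c), we evaluate f at x = c.
f(-4) = (-4)^2 - 5*(-4) - 1
= 16 + 20 - 1
= 36 - 1 = 35
Res(f, g) = 35

35


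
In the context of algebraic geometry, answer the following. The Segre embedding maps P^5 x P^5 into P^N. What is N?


The Segre embedding maps P^m x P^n into P^N via
all products of coordinates from each factor.
N = (m+1)(n+1) - 1
N = (5+1)(5+1) - 1
N = 6*6 - 1
N = 36 - 1 = 35

35


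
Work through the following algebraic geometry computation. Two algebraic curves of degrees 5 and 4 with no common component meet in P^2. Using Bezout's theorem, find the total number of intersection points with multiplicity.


Bezout's theorem states the intersection count equals the product of degrees.
Intersection count = 5 * 4 = 20

20


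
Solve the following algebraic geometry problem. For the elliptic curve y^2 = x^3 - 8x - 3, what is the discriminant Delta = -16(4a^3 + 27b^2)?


Compute each component:
4a^3 = 4*(-8)^3 = 4*(-512) = -2048
27b^2 = 27*(-3)^2 = 27*9 = 243
4a^3 + 27b^2 = -2048 + 243 = -1805
Delta = -16*(-1805) = 28880

28880


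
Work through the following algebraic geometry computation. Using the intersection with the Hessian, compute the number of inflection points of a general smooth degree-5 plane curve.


For a general smooth plane curve C of degree d, the inflection points are
the intersection of C with its Hessian curve, which has degree 3(d-2).
By Bezout, the total intersection number is d * 3(d-2) = 5 * 9 = 45.
For a general curve every flex is ordinary, so each contributes
multiplicity 1 to C·Hess(C), and the number of distinct inflection
points is 3d(d-2).
Inflection points = 3*5*(5-2) = 3*5*3 = 45

45


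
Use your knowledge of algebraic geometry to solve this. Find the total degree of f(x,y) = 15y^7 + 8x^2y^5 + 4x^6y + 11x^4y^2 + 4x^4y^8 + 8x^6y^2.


Examine each term for its total degree (sum of exponents).
  Term '15y^7' has total degree 0+7 = 7.
  Term '8x^2y^5' has total degree 2+5 = 7.
  Term '4x^6y' has total degree 6+1 = 7.
  Term '11x^4y^2' has total degree 4+2 = 6.
  Term '4x^4y^8' has total degree 4+8 = 12.
  Term '8x^6y^2' has total degree 6+2 = 8.
The maximum total degree among all terms is 12.

12


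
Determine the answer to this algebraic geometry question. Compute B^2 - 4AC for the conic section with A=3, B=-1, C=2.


The discriminant of a conic Ax^2 + Bxy + Cy^2 + ... = 0 is B^2 - 4AC.
B^2 = (-1)^2 = 1
4AC = 4*3*2 = 24
Discriminant = 1 - 24 = -23

-23


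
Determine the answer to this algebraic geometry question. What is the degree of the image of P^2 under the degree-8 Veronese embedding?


The Veronese variety v_8(P^2) has degree d^r.
d^r = 8^2 = 64

64


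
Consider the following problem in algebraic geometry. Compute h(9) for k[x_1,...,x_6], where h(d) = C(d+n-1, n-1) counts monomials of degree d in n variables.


The Hilbert function for the polynomial ring in 6 variables is:
h(d) = C(d+n-1, n-1)
h(9) = C(9+6-1, 6-1) = C(14, 5)
= 14! / (5! * 9!)
= 2002

2002


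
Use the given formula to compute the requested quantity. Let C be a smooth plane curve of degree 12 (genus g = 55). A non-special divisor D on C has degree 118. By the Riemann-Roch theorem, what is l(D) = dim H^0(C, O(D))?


First, compute the genus of a smooth plane curve of degree 12:
g = (d-1)(d-2)/2 = (12-1)(12-2)/2 = 55
For a non-special divisor D (i.e., h^1(D) = 0), Riemann-Roch gives:
l(D) = deg(D) - g + 1
Since deg(D) = 118 >= 2g - 1 = 109, D is non-special.
l(D) = 118 - 55 + 1 = 64

64


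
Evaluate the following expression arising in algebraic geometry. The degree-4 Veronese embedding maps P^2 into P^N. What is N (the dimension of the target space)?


The Veronese embedding v_d: P^n -> P^N maps each point to all
degree-d monomials in n+1 homogeneous coordinates.
N = C(n+d, d) - 1
N = C(2+4, 4) - 1
N = C(6, 4) - 1
C(6, 4) = 15
N = 15 - 1 = 14

14


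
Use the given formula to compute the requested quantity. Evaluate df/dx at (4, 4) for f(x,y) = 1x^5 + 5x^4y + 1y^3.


df/dx = 5*1*x^4 + 4*5*x^3*y
At (4,4): 5*1*4^4 + 4*5*4^3*4
= 1280 + 5120
= 6400

6400


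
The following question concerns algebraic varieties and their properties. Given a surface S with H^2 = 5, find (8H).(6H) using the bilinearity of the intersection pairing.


Using bilinearity of the intersection pairing on a surface S:
(aH).(bH) = ab * (H.H)
We have H^2 = 5.
D.E = (8H).(6H) = 8*6*5
= 48*5
= 240

240


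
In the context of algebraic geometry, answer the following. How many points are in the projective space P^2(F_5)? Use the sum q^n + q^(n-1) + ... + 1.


P^2(F_5) has (q^(n+1) - 1)/(q - 1) points.
= 5^2 + 5^1 + 5^0
= 25 + 5 + 1
= 31

31


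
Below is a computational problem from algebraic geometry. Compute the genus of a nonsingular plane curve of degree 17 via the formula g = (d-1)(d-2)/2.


Using the genus formula for smooth plane curves:
g = (d-1)(d-2)/2
g = (17-1)(17-2)/2
g = 16*15/2
g = 240/2 = 120

120


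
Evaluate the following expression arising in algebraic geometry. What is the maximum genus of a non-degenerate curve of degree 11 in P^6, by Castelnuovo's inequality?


Castelnuovo's bound: write d - 1 = m(r-1) + epsilon with 0 <= epsilon < r-1.
d - 1 = 11 - 1 = 10
r - 1 = 6 - 1 = 5
10 = 2*5 + 0, so m = 2, epsilon = 0
pi(d, r) = m(m-1)(r-1)/2 + m*epsilon
= 2*1*5/2 + 2*0
= 10/2 + 0
= 5 + 0 = 5

5


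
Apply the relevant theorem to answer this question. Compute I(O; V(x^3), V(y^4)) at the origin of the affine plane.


The intersection multiplicity of V(x^a) and V(y^b) at the origin is:
I(O; V(x^3), V(y^4)) = dim_k(k[x,y]/(x^3, y^4))
A basis for k[x,y]/(x^3, y^4) is the set of monomials x^i * y^j
where 0 <= i < 3 and 0 <= j < 4.
The number of such monomials is 3 * 4 = 12

12


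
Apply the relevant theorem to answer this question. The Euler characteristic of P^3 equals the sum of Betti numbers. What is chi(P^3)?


The complex projective space P^3 has one cell in each even real dimension 0, 2, ..., 6.
The cohomology groups are H^{2k}(P^3) = Z for k = 0,...,3, and 0 otherwise.
Euler characteristic = sum of Betti numbers = 1 per even-dimensional cohomology group.
chi(P^3) = 3 + 1 = 4

4


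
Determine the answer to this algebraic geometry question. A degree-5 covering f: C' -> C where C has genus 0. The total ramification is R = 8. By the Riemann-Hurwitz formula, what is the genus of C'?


Riemann-Hurwitz formula: 2g' - 2 = d(2g - 2) + R
Given: d = 5, g = 0, R = 8
2g' - 2 = 5*(2*0 - 2) + 8
2g' - 2 = 5*(-2) + 8
2g' - 2 = -10 + 8 = -2
2g' = 0
g' = 0

0


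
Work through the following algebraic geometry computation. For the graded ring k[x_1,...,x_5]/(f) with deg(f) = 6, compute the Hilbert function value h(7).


For R = k[x_1,...,x_n]/(f) with f homogeneous of degree e:
The Hilbert series is (1 - t^e)/(1 - t)^n.
So h(d) = C(d+n-1, n-1) - C(d-e+n-1, n-1) for d >= e.
With n=5, e=6, d=7:
C(7+5-1, 5-1) = C(11, 4) = 330
C(7-6+5-1, 5-1) = C(5, 4) = 5
h(7) = 330 - 5 = 325

325


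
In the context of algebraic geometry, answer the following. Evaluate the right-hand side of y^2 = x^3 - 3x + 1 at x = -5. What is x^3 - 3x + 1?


Compute x^3 - 3x + 1 at x = -5:
x^3 = (-5)^3 = -125
(-3)*x = (-3)*(-5) = 15
Sum: -125 + 15 + 1 = -109

-109


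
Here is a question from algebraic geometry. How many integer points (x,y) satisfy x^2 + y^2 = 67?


Systematically check integer values of x where x^2 <= 67.
For each valid x, check if 67 - x^2 is a perfect square.
Total integer solutions found: 0

0


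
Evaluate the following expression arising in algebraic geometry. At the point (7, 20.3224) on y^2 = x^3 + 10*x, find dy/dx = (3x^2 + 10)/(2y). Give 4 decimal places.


Using implicit differentiation of y^2 = x^3 + 10*x:
2y * dy/dx = 3x^2 + 10
dy/dx = (3x^2 + 10)/(2y)
Numerator: 3*7^2 + 10 = 157
Denominator: 2*20.3224 = 40.6448
dy/dx = 157/40.6448 = 3.8627

3.8627


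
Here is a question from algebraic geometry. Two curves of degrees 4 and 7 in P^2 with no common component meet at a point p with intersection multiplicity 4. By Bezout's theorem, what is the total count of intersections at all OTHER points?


By Bezout's theorem, the total intersection number is d1 * d2.
Total = 4 * 7 = 28
Intersection multiplicity at p = 4
Remaining intersections = 28 - 4 = 24

24


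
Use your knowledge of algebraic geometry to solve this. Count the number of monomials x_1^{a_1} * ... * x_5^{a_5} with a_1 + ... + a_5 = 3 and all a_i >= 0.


The number of degree-3 monomials in 5 variables is C(d+n-1, n-1).
= C(3+5-1, 5-1) = C(7, 4)
= 35

35


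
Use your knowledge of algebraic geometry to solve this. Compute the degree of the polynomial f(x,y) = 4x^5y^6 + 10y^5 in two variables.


Examine each term for its total degree (sum of exponents).
  Term '4x^5y^6' has total degree 5+6 = 11.
  Term '10y^5' has total degree 0+5 = 5.
The maximum total degree among all terms is 11.

11


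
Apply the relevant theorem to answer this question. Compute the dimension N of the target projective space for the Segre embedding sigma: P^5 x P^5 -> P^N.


The Segre embedding maps P^m x P^n into P^N via
all products of coordinates from each factor.
N = (m+1)(n+1) - 1
N = (5+1)(5+1) - 1
N = 6*6 - 1
N = 36 - 1 = 35

35


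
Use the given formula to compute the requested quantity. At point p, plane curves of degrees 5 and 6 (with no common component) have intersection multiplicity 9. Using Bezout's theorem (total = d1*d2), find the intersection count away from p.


By Bezout's theorem, the total intersection number is d1 * d2.
Total = 5 * 6 = 30
Intersection multiplicity at p = 9
Remaining intersections = 30 - 9 = 21

21


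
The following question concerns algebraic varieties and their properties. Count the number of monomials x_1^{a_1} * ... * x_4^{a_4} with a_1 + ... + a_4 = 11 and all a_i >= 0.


The number of degree-11 monomials in 4 variables is C(d+n-1, n-1).
= C(11+4-1, 4-1) = C(14, 3)
= 364

364


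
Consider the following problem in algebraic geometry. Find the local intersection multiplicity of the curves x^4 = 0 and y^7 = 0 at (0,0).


The intersection multiplicity of V(x^a) and V(y^b) at the origin is:
I(O; V(x^4), V(y^7)) = dim_k(k[x,y]/(x^4, y^7))
A basis for k[x,y]/(x^4, y^7) is the set of monomials x^i * y^j
where 0 <= i < 4 and 0 <= j < 7.
The number of such monomials is 4 * 7 = 28

28


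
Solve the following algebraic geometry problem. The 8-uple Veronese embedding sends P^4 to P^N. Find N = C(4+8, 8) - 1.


The Veronese embedding v_d: P^n -> P^N maps each point to all
degree-d monomials in n+1 homogeneous coordinates.
N = C(n+d, d) - 1
N = C(4+8, 8) - 1
N = C(12, 8) - 1
C(12, 8) = 495
N = 495 - 1 = 494

494


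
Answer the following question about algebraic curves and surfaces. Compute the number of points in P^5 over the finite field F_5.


P^5(F_5) has (q^(n+1) - 1)/(q - 1) points.
= 5^5 + 5^4 + 5^3 + 5^2 + 5^1 + 5^0
= 3125 + 625 + 125 + 25 + 5 + 1
= 3906

3906
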